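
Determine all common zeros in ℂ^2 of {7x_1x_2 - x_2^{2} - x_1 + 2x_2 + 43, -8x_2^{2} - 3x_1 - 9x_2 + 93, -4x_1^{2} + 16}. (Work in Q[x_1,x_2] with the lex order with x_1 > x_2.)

Compute a lex Gröbner basis by Buchberger's algorithm.
f_1 = 7x_1x_2 - x_1 - x_2^{2} + 2x_2 + 43, LT = x_1x_2.
f_2 = -3x_1 - 8x_2^{2} - 9x_2 + 93, LT = x_1.
f_3 = -4x_1^{2} + 16, LT = x_1^{2}.

S(f_1,f_2): lcm = x_1x_2. S = -\tfrac{1}{7}x_1 - \tfrac{8}{3}x_2^{3} - \tfrac{22}{7}x_2^{2} + \tfrac{219}{7}x_2 + \tfrac{43}{7}.
  reduce S modulo (f_1, f_2, f_3):
  remainder -\tfrac{8}{3}x_2^{3} - \tfrac{58}{21}x_2^{2} + \tfrac{222}{7}x_2 + \tfrac{12}{7} ≠ 0; add h_4 = -\tfrac{8}{3}x_2^{3} - \tfrac{58}{21}x_2^{2} + \tfrac{222}{7}x_2 + \tfrac{12}{7} to the basis.

S(f_1,f_3): lcm = x_1^{2}x_2. S = -\tfrac{1}{7}x_1^{2} - \tfrac{1}{7}x_1x_2^{2} + \tfrac{2}{7}x_1x_2 + \tfrac{43}{7}x_1 + 4x_2.
  reduce S modulo (f_1, f_2, f_3, h_4):
  remainder -\tfrac{59923}{12348}x_2^{2} - \tfrac{3753}{1372}x_2 + \tfrac{35591}{686} ≠ 0; add h_5 = -\tfrac{59923}{12348}x_2^{2} - \tfrac{3753}{1372}x_2 + \tfrac{35591}{686} to the basis.

S(f_2,f_3): lcm = x_1^{2}. S = \tfrac{8}{3}x_1x_2^{2} + 3x_1x_2 - 31x_1 + 4.
  reduce S modulo (f_1, f_2, f_3, h_4, h_5):
  remainder \tfrac{1992039}{59923}x_2 - \tfrac{5976117}{59923} ≠ 0; add h_6 = \tfrac{1992039}{59923}x_2 - \tfrac{5976117}{59923} to the basis.

The other S-polynomials (S(f_1,h_4), S(f_2,h_4), S(f_3,h_4), S(f_1,h_5), S(f_2,h_5), S(f_3,h_5), S(h_4,h_5), S(f_1,h_6), S(f_2,h_6), S(f_3,h_6), S(h_4,h_6), S(h_5,h_6)) all reduce to 0 modulo the current basis, so we have a Gröbner basis.
Inter-reduce: drop elements whose leading term is divisible by another's, tail-reduce, and make monic.
Reduced Gröbner basis: {x_1 + 2, x_2 - 3}.

A lex Gröbner basis eliminates variables successively. Here x_2 - 3 depends only on x_2, with roots {3}; lifting each root through the earlier basis elements recovers the full solutions.
  x_2 = 3: the earlier basis element becomes x_1 + 2 = 0, giving x_1 = -2 — point (-2, 3).

{(-2, 3)}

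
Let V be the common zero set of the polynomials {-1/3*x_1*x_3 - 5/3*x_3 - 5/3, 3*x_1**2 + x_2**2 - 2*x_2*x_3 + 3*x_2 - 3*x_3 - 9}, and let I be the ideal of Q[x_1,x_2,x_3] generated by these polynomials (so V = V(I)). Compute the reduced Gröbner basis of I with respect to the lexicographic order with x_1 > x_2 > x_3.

G = {x_1 - 1/15*x_2**2*x_3 + 2/15*x_2*x_3**2 - 1/5*x_2*x_3 + 1/5*x_3**2 - 22/5*x_3 - 5, x_2**2*x_3**2 - 2*x_2*x_3**3 + 3*x_2*x_3**2 - 3*x_3**3 + 66*x_3**2 + 150*x_3 + 75}

f_1 = -1/3*x_1*x_3 - 5/3*x_3 - 5/3, LT = x_1*x_3.
f_2 = 3*x_1**2 + x_2**2 - 2*x_2*x_3 + 3*x_2 - 3*x_3 - 9, LT = x_1**2.

S(f_1,f_2): lcm = x_1**2*x_3. S = 5*x_1*x_3 + 5*x_1 - 1/3*x_2**2*x_3 + 2/3*x_2*x_3**2 - x_2*x_3 + x_3**2 + 3*x_3.
  leading term x_1*x_3: subtract (-15)·f_1 from 5*x_1*x_3 + 5*x_1 - 1/3*x_2**2*x_3 + 2/3*x_2*x_3**2 - x_2*x_3 + x_3**2 + 3*x_3 → 5*x_1 - 1/3*x_2**2*x_3 + 2/3*x_2*x_3**2 - x_2*x_3 + x_3**2 - 22*x_3 - 25
  leading term x_1: no divisor's leading term divides it; move 5*x_1 to the remainder.
  leading term x_2**2*x_3: no divisor's leading term divides it; move -1/3*x_2**2*x_3 to the remainder.
  leading term x_2*x_3**2: no divisor's leading term divides it; move 2/3*x_2*x_3**2 to the remainder.
  leading term x_2*x_3: no divisor's leading term divides it; move -x_2*x_3 to the remainder.
  leading term x_3**2: no divisor's leading term divides it; move x_3**2 to the remainder.
  leading term x_3: no divisor's leading term divides it; move -22*x_3 to the remainder.
  leading term 1: no divisor's leading term divides it; move -25 to the remainder.
  remainder 5*x_1 - 1/3*x_2**2*x_3 + 2/3*x_2*x_3**2 - x_2*x_3 + x_3**2 - 22*x_3 - 25 ≠ 0; add g_3 = 5*x_1 - 1/3*x_2**2*x_3 + 2/3*x_2*x_3**2 - x_2*x_3 + x_3**2 - 22*x_3 - 25 to the basis.

S(f_1,g_3): lcm = x_1*x_3. S = 1/15*x_2**2*x_3**2 - 2/15*x_2*x_3**3 + 1/5*x_2*x_3**2 - 1/5*x_3**3 + 22/5*x_3**2 + 10*x_3 + 5.
  leading term x_2**2*x_3**2: no divisor's leading term divides it; move 1/15*x_2**2*x_3**2 to the remainder.
  leading term x_2*x_3**3: no divisor's leading term divides it; move -2/15*x_2*x_3**3 to the remainder.
  leading term x_2*x_3**2: no divisor's leading term divides it; move 1/5*x_2*x_3**2 to the remainder.
  leading term x_3**3: no divisor's leading term divides it; move -1/5*x_3**3 to the remainder.
  leading term x_3**2: no divisor's leading term divides it; move 22/5*x_3**2 to the remainder.
  leading term x_3: no divisor's leading term divides it; move 10*x_3 to the remainder.
  leading term 1: no divisor's leading term divides it; move 5 to the remainder.
  remainder 1/15*x_2**2*x_3**2 - 2/15*x_2*x_3**3 + 1/5*x_2*x_3**2 - 1/5*x_3**3 + 22/5*x_3**2 + 10*x_3 + 5 ≠ 0; add g_4 = 1/15*x_2**2*x_3**2 - 2/15*x_2*x_3**3 + 1/5*x_2*x_3**2 - 1/5*x_3**3 + 22/5*x_3**2 + 10*x_3 + 5 to the basis.

S(f_2,g_3): lcm = x_1**2. S = 1/15*x_1*x_2**2*x_3 - 2/15*x_1*x_2*x_3**2 + 1/5*x_1*x_2*x_3 - 1/5*x_1*x_3**2 + 22/5*x_1*x_3 + 5*x_1 + 1/3*x_2**2 - 2/3*x_2*x_3 + x_2 - x_3 - 3.
  leading term x_1*x_2**2*x_3: subtract (-1/5*x_2**2)·f_1 from 1/15*x_1*x_2**2*x_3 - 2/15*x_1*x_2*x_3**2 + 1/5*x_1*x_2*x_3 - 1/5*x_1*x_3**2 + 22/5*x_1*x_3 + 5*x_1 + 1/3*x_2**2 - 2/3*x_2*x_3 + x_2 - x_3 - 3 → -2/15*x_1*x_2*x_3**2 + 1/5*x_1*x_2*x_3 - 1/5*x_1*x_3**2 + 22/5*x_1*x_3 + 5*x_1 - 1/3*x_2**2*x_3 - 2/3*x_2*x_3 + x_2 - x_3 - 3
  leading term x_1*x_2*x_3**2: subtract (2/5*x_2*x_3)·f_1 from -2/15*x_1*x_2*x_3**2 + 1/5*x_1*x_2*x_3 - 1/5*x_1*x_3**2 + 22/5*x_1*x_3 + 5*x_1 - 1/3*x_2**2*x_3 - 2/3*x_2*x_3 + x_2 - x_3 - 3 → 1/5*x_1*x_2*x_3 - 1/5*x_1*x_3**2 + 22/5*x_1*x_3 + 5*x_1 - 1/3*x_2**2*x_3 + 2/3*x_2*x_3**2 + x_2 - x_3 - 3
  leading term x_1*x_2*x_3: subtract (-3/5*x_2)·f_1 from 1/5*x_1*x_2*x_3 - 1/5*x_1*x_3**2 + 22/5*x_1*x_3 + 5*x_1 - 1/3*x_2**2*x_3 + 2/3*x_2*x_3**2 + x_2 - x_3 - 3 → -1/5*x_1*x_3**2 + 22/5*x_1*x_3 + 5*x_1 - 1/3*x_2**2*x_3 + 2/3*x_2*x_3**2 - x_2*x_3 - x_3 - 3
  leading term x_1*x_3**2: subtract (3/5*x_3)·f_1 from -1/5*x_1*x_3**2 + 22/5*x_1*x_3 + 5*x_1 - 1/3*x_2**2*x_3 + 2/3*x_2*x_3**2 - x_2*x_3 - x_3 - 3 → 22/5*x_1*x_3 + 5*x_1 - 1/3*x_2**2*x_3 + 2/3*x_2*x_3**2 - x_2*x_3 + x_3**2 - 3
  leading term x_1*x_3: subtract (-66/5)·f_1 from 22/5*x_1*x_3 + 5*x_1 - 1/3*x_2**2*x_3 + 2/3*x_2*x_3**2 - x_2*x_3 + x_3**2 - 3 → 5*x_1 - 1/3*x_2**2*x_3 + 2/3*x_2*x_3**2 - x_2*x_3 + x_3**2 - 22*x_3 - 25
  leading term x_1: subtract (1)·g_3 from 5*x_1 - 1/3*x_2**2*x_3 + 2/3*x_2*x_3**2 - x_2*x_3 + x_3**2 - 22*x_3 - 25 → 0
  remainder 0.

S(f_1,g_4): lcm = x_1*x_2**2*x_3**2. S = 2*x_1*x_2*x_3**3 - 3*x_1*x_2*x_3**2 + 3*x_1*x_3**3 - 66*x_1*x_3**2 - 150*x_1*x_3 - 75*x_1 + 5*x_2**2*x_3**2 + 5*x_2**2*x_3.
  leading term x_1*x_2*x_3**3: subtract (-6*x_2*x_3**2)·f_1 from 2*x_1*x_2*x_3**3 - 3*x_1*x_2*x_3**2 + 3*x_1*x_3**3 - 66*x_1*x_3**2 - 150*x_1*x_3 - 75*x_1 + 5*x_2**2*x_3**2 + 5*x_2**2*x_3 → -3*x_1*x_2*x_3**2 + 3*x_1*x_3**3 - 66*x_1*x_3**2 - 150*x_1*x_3 - 75*x_1 + 5*x_2**2*x_3**2 + 5*x_2**2*x_3 - 10*x_2*x_3**3 - 10*x_2*x_3**2
  leading term x_1*x_2*x_3**2: subtract (9*x_2*x_3)·f_1 from -3*x_1*x_2*x_3**2 + 3*x_1*x_3**3 - 66*x_1*x_3**2 - 150*x_1*x_3 - 75*x_1 + 5*x_2**2*x_3**2 + 5*x_2**2*x_3 - 10*x_2*x_3**3 - 10*x_2*x_3**2 → 3*x_1*x_3**3 - 66*x_1*x_3**2 - 150*x_1*x_3 - 75*x_1 + 5*x_2**2*x_3**2 + 5*x_2**2*x_3 - 10*x_2*x_3**3 + 5*x_2*x_3**2 + 15*x_2*x_3
  leading term x_1*x_3**3: subtract (-9*x_3**2)·f_1 from 3*x_1*x_3**3 - 66*x_1*x_3**2 - 150*x_1*x_3 - 75*x_1 + 5*x_2**2*x_3**2 + 5*x_2**2*x_3 - 10*x_2*x_3**3 + 5*x_2*x_3**2 + 15*x_2*x_3 → -66*x_1*x_3**2 - 150*x_1*x_3 - 75*x_1 + 5*x_2**2*x_3**2 + 5*x_2**2*x_3 - 10*x_2*x_3**3 + 5*x_2*x_3**2 + 15*x_2*x_3 - 15*x_3**3 - 15*x_3**2
  leading term x_1*x_3**2: subtract (198*x_3)·f_1 from -66*x_1*x_3**2 - 150*x_1*x_3 - 75*x_1 + 5*x_2**2*x_3**2 + 5*x_2**2*x_3 - 10*x_2*x_3**3 + 5*x_2*x_3**2 + 15*x_2*x_3 - 15*x_3**3 - 15*x_3**2 → -150*x_1*x_3 - 75*x_1 + 5*x_2**2*x_3**2 + 5*x_2**2*x_3 - 10*x_2*x_3**3 + 5*x_2*x_3**2 + 15*x_2*x_3 - 15*x_3**3 + 315*x_3**2 + 330*x_3
  leading term x_1*x_3: subtract (450)·f_1 from -150*x_1*x_3 - 75*x_1 + 5*x_2**2*x_3**2 + 5*x_2**2*x_3 - 10*x_2*x_3**3 + 5*x_2*x_3**2 + 15*x_2*x_3 - 15*x_3**3 + 315*x_3**2 + 330*x_3 → -75*x_1 + 5*x_2**2*x_3**2 + 5*x_2**2*x_3 - 10*x_2*x_3**3 + 5*x_2*x_3**2 + 15*x_2*x_3 - 15*x_3**3 + 315*x_3**2 + 1080*x_3 + 750
  leading term x_1: subtract (-15)·g_3 from -75*x_1 + 5*x_2**2*x_3**2 + 5*x_2**2*x_3 - 10*x_2*x_3**3 + 5*x_2*x_3**2 + 15*x_2*x_3 - 15*x_3**3 + 315*x_3**2 + 1080*x_3 + 750 → 5*x_2**2*x_3**2 - 10*x_2*x_3**3 + 15*x_2*x_3**2 - 15*x_3**3 + 330*x_3**2 + 750*x_3 + 375
  leading term x_2**2*x_3**2: subtract (75)·g_4 from 5*x_2**2*x_3**2 - 10*x_2*x_3**3 + 15*x_2*x_3**2 - 15*x_3**3 + 330*x_3**2 + 750*x_3 + 375 → 0
  remainder 0.

S(f_2,g_4): leading monomials are coprime, so the S-polynomial reduces to 0 (Buchberger's first criterion).
S(g_3,g_4): leading monomials are coprime, so the S-polynomial reduces to 0 (Buchberger's first criterion).
Every S-polynomial of the final basis reduces to 0, so we have a Gröbner basis.
Inter-reduce: drop elements whose leading term is divisible by another's, tail-reduce, and make monic.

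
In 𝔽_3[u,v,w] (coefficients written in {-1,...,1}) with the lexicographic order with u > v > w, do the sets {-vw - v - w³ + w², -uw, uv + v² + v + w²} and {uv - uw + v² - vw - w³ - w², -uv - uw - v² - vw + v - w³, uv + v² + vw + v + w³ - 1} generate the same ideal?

No, the ideals differ.

For a fixed monomial order, each ideal has a unique reduced Gröbner basis; comparing bases decides equality.
Buchberger on the first generating set:
f_1 = -vw - v - w³ + w², LT = vw.
f_2 = -uw, LT = uw.
f_3 = uv + v² + v + w², LT = uv.

S(f_1,f_2): lcm = uvw. S = uv + uw³ - uw².
  reduce S modulo (f_1, f_2, f_3):
  remainder -v² - v - w² ≠ 0; add g_4 = -v² - v - w² to the basis.

S(f_1,f_3): lcm = uvw. S = uv + uw³ - uw² - v²w - vw - w³.
  reduce S modulo (f_1, f_2, f_3, g_4):
  remainder v - w⁵ - w³ ≠ 0; add g_5 = v - w⁵ - w³ to the basis.

S(f_1,g_5): lcm = vw. S = v + w⁶ + w⁴ + w³ - w².
  reduce S modulo (f_1, f_2, f_3, g_4, g_5):
  remainder w⁶ + w⁵ + w⁴ - w³ - w² ≠ 0; add g_6 = w⁶ + w⁵ + w⁴ - w³ - w² to the basis.

The other S-polynomials (S(f_2,f_3), S(f_1,g_4), S(f_2,g_4), S(f_3,g_4), S(f_2,g_5), S(f_3,g_5), S(g_4,g_5), S(f_1,g_6), S(f_2,g_6), S(f_3,g_6), S(g_4,g_6), S(g_5,g_6)) all reduce to 0 modulo the current basis, so we have a Gröbner basis.
Inter-reduce: drop elements whose leading term is divisible by another's, tail-reduce, and make monic.
Reduced Gröbner basis: {uw, v - w⁵ - w³, w⁶ + w⁵ + w⁴ - w³ - w²}.

Buchberger on the second generating set:
h_1 = uv - uw + v² - vw - w³ - w², LT = uv.
h_2 = -uv - uw - v² - vw + v - w³, LT = uv.
h_3 = uv + v² + vw + v + w³ - 1, LT = uv.

S(h_1,h_2): lcm = uv. S = uw + vw + v + w³ - w².
  reduce S modulo (h_1, h_2, h_3):
  remainder uw + vw + v + w³ - w² ≠ 0; add k_4 = uw + vw + v + w³ - w² to the basis.

S(h_1,h_3): lcm = uv. S = -uw + vw - v + w³ - w² + 1.
  reduce S modulo (h_1, h_2, h_3, k_4):
  remainder -vw - w³ + w² + 1 ≠ 0; add k_5 = -vw - w³ + w² + 1 to the basis.

S(h_1,k_4): lcm = uvw. S = -uw² - v² - vw³ - w⁴ - w³.
  reduce S modulo (h_1, h_2, h_3, k_4, k_5):
  remainder -v² + w⁵ + w⁴ + w³ + w + 1 ≠ 0; add k_6 = -v² + w⁵ + w⁴ + w³ + w + 1 to the basis.

S(h_1,k_5): lcm = uvw. S = -uw³ + u + v²w - vw² - w⁴ - w³.
  reduce S modulo (h_1, h_2, h_3, k_4, k_5, k_6):
  remainder u + v + w⁵ + w ≠ 0; add k_7 = u + v + w⁵ + w to the basis.

S(h_1,k_6): lcm = uv². S = -uvw + uw⁵ + uw⁴ + uw³ + uw + u + v³ - v²w - vw³ - vw².
  reduce S modulo (h_1, h_2, h_3, k_4, k_5, k_6, k_7):
  remainder -v - w⁷ + w⁶ + w⁴ - w³ + 1 ≠ 0; add k_8 = -v - w⁷ + w⁶ + w⁴ - w³ + 1 to the basis.

S(k_5,k_6): lcm = v²w. S = vw³ - vw² - v + w⁶ + w⁵ + w⁴ + w² + w.
  reduce S modulo (h_1, h_2, h_3, k_4, k_5, k_6, k_7, k_8):
  remainder w⁷ - w⁴ - w² - 1 ≠ 0; add k_9 = w⁷ - w⁴ - w² - 1 to the basis.

The other S-polynomials (S(h_2,h_3), S(h_2,k_4), S(h_3,k_4), S(h_2,k_5), S(h_3,k_5), S(k_4,k_5), S(h_2,k_6), S(h_3,k_6), S(k_4,k_6), S(h_1,k_7), S(h_2,k_7), S(h_3,k_7), S(k_4,k_7), S(k_5,k_7), S(k_6,k_7), S(h_1,k_8), S(h_2,k_8), S(h_3,k_8), S(k_4,k_8), S(k_5,k_8), S(k_6,k_8), S(k_7,k_8), S(h_1,k_9), S(h_2,k_9), S(h_3,k_9), S(k_4,k_9), S(k_5,k_9), S(k_6,k_9), S(k_7,k_9), S(k_8,k_9)) all reduce to 0 modulo the current basis, so we have a Gröbner basis.
Inter-reduce: drop elements whose leading term is divisible by another's, tail-reduce, and make monic.
Reduced Gröbner basis: {u + w⁶ + w⁵ - w³ - w² + w, v - w⁶ + w³ + w², w⁷ - w⁴ - w² - 1}.

Since the reduced bases disagree, the two ideals are not the same.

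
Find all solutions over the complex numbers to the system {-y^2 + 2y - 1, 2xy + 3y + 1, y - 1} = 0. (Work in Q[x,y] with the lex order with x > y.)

{(-2, 1)}

Compute a lex Gröbner basis by Buchberger's algorithm.
f_1 = -y^2 + 2y - 1, LT = y^2.
f_2 = 2xy + 3y + 1, LT = xy.
f_3 = y - 1, LT = y.

S(f_1,f_2): lcm = xy^2. S = -2xy + x - 3/2y^2 - 1/2y.
  leading term xy: subtract (-1)·f_2 from -2xy + x - 3/2y^2 - 1/2y → x - 3/2y^2 + 5/2y + 1
  leading term x: no divisor's leading term divides it; move x to the remainder.
  leading term y^2: subtract (3/2)·f_1 from -3/2y^2 + 5/2y + 1 → -1/2y + 5/2
  leading term y: subtract (-1/2)·f_3 from -1/2y + 5/2 → 2
  leading term 1: no divisor's leading term divides it; move 2 to the remainder.
  remainder x + 2 ≠ 0; add h_4 = x + 2 to the basis.

The other S-polynomials (S(f_1,f_3), S(f_2,f_3), S(f_1,h_4), S(f_2,h_4), S(f_3,h_4)) all reduce to 0 modulo the current basis, so we have a Gröbner basis.
Inter-reduce: drop elements whose leading term is divisible by another's, tail-reduce, and make monic.
Reduced Gröbner basis: {x + 2, y - 1}.

Elimination: the polynomial y - 1 lies in the elimination ideal for y, so y ∈ {1}. For each such y, the remaining basis elements (now univariate) give the rest of the solution.
  y = 1: the earlier basis element becomes x + 2 = 0, giving x = -2 — point (-2, 1).
Each listed point satisfies every original equation (direct substitution).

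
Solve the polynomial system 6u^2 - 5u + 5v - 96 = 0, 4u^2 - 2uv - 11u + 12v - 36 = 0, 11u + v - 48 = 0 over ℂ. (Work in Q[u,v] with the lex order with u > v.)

Compute a lex Gröbner basis by Buchberger's algorithm.
f_1 = 6u^2 - 5u + 5v - 96, LT = u^2.
f_2 = 4u^2 - 2uv - 11u + 12v - 36, LT = u^2.
f_3 = 11u + v - 48, LT = u.

S(f_1,f_2): lcm = u^2. S = 1/2uv + 23/12u - 13/6v - 7.
  leading term uv: subtract (1/22v)·f_3 from 1/2uv + 23/12u - 13/6v - 7 → 23/12u - 1/22v^2 + 1/66v - 7
  leading term u: subtract (23/132)·f_3 from 23/12u - 1/22v^2 + 1/66v - 7 → -1/22v^2 - 7/44v + 15/11
  leading term v^2: no divisor's leading term divides it; move -1/22v^2 to the remainder.
  leading term v: no divisor's leading term divides it; move -7/44v to the remainder.
  leading term 1: no divisor's leading term divides it; move 15/11 to the remainder.
  remainder -1/22v^2 - 7/44v + 15/11 ≠ 0; add h_4 = -1/22v^2 - 7/44v + 15/11 to the basis.

S(f_1,f_3): lcm = u^2. S = -1/11uv + 233/66u + 5/6v - 16.
  leading term uv: subtract (-1/121v)·f_3 from -1/11uv + 233/66u + 5/6v - 16 → 233/66u + 1/121v^2 + 317/726v - 16
  leading term u: subtract (233/726)·f_3 from 233/66u + 1/121v^2 + 317/726v - 16 → 1/121v^2 + 14/121v - 72/121
  leading term v^2: subtract (-2/11)·h_4 from 1/121v^2 + 14/121v - 72/121 → 21/242v - 42/121
  leading term v: no divisor's leading term divides it; move 21/242v to the remainder.
  leading term 1: no divisor's leading term divides it; move -42/121 to the remainder.
  remainder 21/242v - 42/121 ≠ 0; add h_5 = 21/242v - 42/121 to the basis.

The other S-polynomials (S(f_2,f_3), S(f_1,h_4), S(f_2,h_4), S(f_3,h_4), S(f_1,h_5), S(f_2,h_5), S(f_3,h_5), S(h_4,h_5)) all reduce to 0 modulo the current basis, so we have a Gröbner basis.
Inter-reduce: drop elements whose leading term is divisible by another's, tail-reduce, and make monic.
Reduced Gröbner basis: {u - 4, v - 4}.

A lex Gröbner basis eliminates variables successively. Here v - 4 depends only on v, with roots {4}; lifting each root through the earlier basis elements recovers the full solutions.
  v = 4: the earlier basis element becomes u - 4 = 0, giving u = 4 — point (4, 4).

{(4, 4)}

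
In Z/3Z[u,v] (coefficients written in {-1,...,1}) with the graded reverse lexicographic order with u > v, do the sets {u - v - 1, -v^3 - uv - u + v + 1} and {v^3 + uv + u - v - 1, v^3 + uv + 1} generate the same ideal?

For a fixed monomial order, each ideal has a unique reduced Gröbner basis; comparing bases decides equality.
Buchberger on the first generating set:
f_1 = u - v - 1, LT = u.
f_2 = -v^3 - uv - u + v + 1, LT = v^3.

The S-polynomials (S(f_1,f_2)) all reduce to 0 modulo the current basis, so we have a Gröbner basis.
Inter-reduce: drop elements whose leading term is divisible by another's, tail-reduce, and make monic.
Reduced Gröbner basis: {v^3 + v^2 + v, u - v - 1}.

Buchberger on the second generating set:
h_1 = v^3 + uv + u - v - 1, LT = v^3.
h_2 = v^3 + uv + 1, LT = v^3.

S(h_1,h_2): lcm = v^3. S = u - v + 1.
  leading term u: no divisor's leading term divides it; move u to the remainder.
  leading term v: no divisor's leading term divides it; move -v to the remainder.
  leading term 1: no divisor's leading term divides it; move 1 to the remainder.
  remainder u - v + 1 ≠ 0; add k_3 = u - v + 1 to the basis.

The other S-polynomials (S(h_1,k_3), S(h_2,k_3)) all reduce to 0 modulo the current basis, so we have a Gröbner basis.
Inter-reduce: drop elements whose leading term is divisible by another's, tail-reduce, and make monic.
Reduced Gröbner basis: {v^3 + v^2 - v + 1, u - v + 1}.

The bases are distinct; the ideals are different.

No, the ideals differ.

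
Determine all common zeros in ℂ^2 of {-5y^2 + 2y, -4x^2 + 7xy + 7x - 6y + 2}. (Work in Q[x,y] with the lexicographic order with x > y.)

{(-1/4, 0), (2, 0), (49/40 - 3*sqrt(249)/40, 2/5), (3*sqrt(249)/40 + 49/40, 2/5)}

Compute a lex Gröbner basis by Buchberger's algorithm.
f_1 = -5y^2 + 2y, LT = y^2.
f_2 = -4x^2 + 7xy + 7x - 6y + 2, LT = x^2.

The S-polynomials (S(f_1,f_2)) all reduce to 0 modulo the current basis, so we have a Gröbner basis.
Inter-reduce: drop elements whose leading term is divisible by another's, tail-reduce, and make monic.
Reduced Gröbner basis: {x^2 - 7/4xy - 7/4x + 3/2y - 1/2, y^2 - 2/5y}.

The lex basis is triangular: the last element involves only y. Solving y^2 - 2/5y = 0 gives y ∈ {0, 2/5}; substituting each value into the earlier elements determines the remaining variables.
  y = 0: the earlier basis element becomes x^2 - 7/4x - 1/2 = 0, giving x = -1/4, 2 — points (-1/4, 0), (2, 0).
  y = 2/5: the earlier basis element becomes x^2 - 49/20x + 1/10 = 0, giving x = 49/40 - 3*sqrt(249)/40, 3*sqrt(249)/40 + 49/40 — points (49/40 - 3*sqrt(249)/40, 2/5), (3*sqrt(249)/40 + 49/40, 2/5).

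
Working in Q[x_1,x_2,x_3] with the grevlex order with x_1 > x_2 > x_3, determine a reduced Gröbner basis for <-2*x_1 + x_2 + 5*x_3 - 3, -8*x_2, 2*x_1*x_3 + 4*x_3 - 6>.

Buchberger's algorithm terminates because the ascending chain of leading-term ideals stabilizes.

f_1 = -2*x_1 + x_2 + 5*x_3 - 3, LT = x_1.
f_2 = -8*x_2, LT = x_2.
f_3 = 2*x_1*x_3 + 4*x_3 - 6, LT = x_1*x_3.

S(f_1,f_3): lcm = x_1*x_3. S = -1/2*x_2*x_3 - 5/2*x_3**2 - 1/2*x_3 + 3.
  reduce S modulo (f_1, f_2, f_3):
  remainder -5/2*x_3**2 - 1/2*x_3 + 3 ≠ 0; add g_4 = -5/2*x_3**2 - 1/2*x_3 + 3 to the basis.

The other S-polynomials (S(f_1,f_2), S(f_2,f_3), S(f_1,g_4), S(f_2,g_4), S(f_3,g_4)) all reduce to 0 modulo the current basis, so we have a Gröbner basis.
Inter-reduce: drop elements whose leading term is divisible by another's, tail-reduce, and make monic.

G = {x_3**2 + 1/5*x_3 - 6/5, x_1 - 5/2*x_3 + 3/2, x_2}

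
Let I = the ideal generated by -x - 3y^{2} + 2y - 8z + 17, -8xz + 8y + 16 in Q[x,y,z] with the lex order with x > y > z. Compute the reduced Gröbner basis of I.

G = {x + 3y^{2} - 2y + 8z - 17, y^{2}z - \tfrac{2}{3}yz + \tfrac{1}{3}y + \tfrac{8}{3}z^{2} - \tfrac{17}{3}z + \tfrac{2}{3}}

f_1 = -x - 3y^{2} + 2y - 8z + 17, LT = x.
f_2 = -8xz + 8y + 16, LT = xz.

S(f_1,f_2): lcm = xz. S = 3y^{2}z - 2yz + y + 8z^{2} - 17z + 2.
  leading term y^{2}z: no divisor's leading term divides it; move 3y^{2}z to the remainder.
  leading term yz: no divisor's leading term divides it; move -2yz to the remainder.
  leading term y: no divisor's leading term divides it; move y to the remainder.
  leading term z^{2}: no divisor's leading term divides it; move 8z^{2} to the remainder.
  leading term z: no divisor's leading term divides it; move -17z to the remainder.
  leading term 1: no divisor's leading term divides it; move 2 to the remainder.
  remainder 3y^{2}z - 2yz + y + 8z^{2} - 17z + 2 ≠ 0; add g_3 = 3y^{2}z - 2yz + y + 8z^{2} - 17z + 2 to the basis.

S(f_1,g_3): leading monomials are coprime, so the S-polynomial reduces to 0 (Buchberger's first criterion).
S(f_2,g_3): lcm = xy^{2}z. S = \tfrac{2}{3}xyz - \tfrac{1}{3}xy - \tfrac{8}{3}xz^{2} + \tfrac{17}{3}xz - \tfrac{2}{3}x - y^{3} - 2y^{2}.
  leading term xyz: subtract (-\tfrac{2}{3}yz)·f_1 from \tfrac{2}{3}xyz - \tfrac{1}{3}xy - \tfrac{8}{3}xz^{2} + \tfrac{17}{3}xz - \tfrac{2}{3}x - y^{3} - 2y^{2} → -\tfrac{1}{3}xy - \tfrac{8}{3}xz^{2} + \tfrac{17}{3}xz - \tfrac{2}{3}x - 2y^{3}z - y^{3} + \tfrac{4}{3}y^{2}z - 2y^{2} - \tfrac{16}{3}yz^{2} + \tfrac{34}{3}yz
  leading term xy: subtract (\tfrac{1}{3}y)·f_1 from -\tfrac{1}{3}xy - \tfrac{8}{3}xz^{2} + \tfrac{17}{3}xz - \tfrac{2}{3}x - 2y^{3}z - y^{3} + \tfrac{4}{3}y^{2}z - 2y^{2} - \tfrac{16}{3}yz^{2} + \tfrac{34}{3}yz → -\tfrac{8}{3}xz^{2} + \tfrac{17}{3}xz - \tfrac{2}{3}x - 2y^{3}z + \tfrac{4}{3}y^{2}z - \tfrac{8}{3}y^{2} - \tfrac{16}{3}yz^{2} + 14yz - \tfrac{17}{3}y
  leading term xz^{2}: subtract (\tfrac{8}{3}z^{2})·f_1 from -\tfrac{8}{3}xz^{2} + \tfrac{17}{3}xz - \tfrac{2}{3}x - 2y^{3}z + \tfrac{4}{3}y^{2}z - \tfrac{8}{3}y^{2} - \tfrac{16}{3}yz^{2} + 14yz - \tfrac{17}{3}y → \tfrac{17}{3}xz - \tfrac{2}{3}x - 2y^{3}z + 8y^{2}z^{2} + \tfrac{4}{3}y^{2}z - \tfrac{8}{3}y^{2} - \tfrac{32}{3}yz^{2} + 14yz - \tfrac{17}{3}y + \tfrac{64}{3}z^{3} - \tfrac{136}{3}z^{2}
  leading term xz: subtract (-\tfrac{17}{3}z)·f_1 from \tfrac{17}{3}xz - \tfrac{2}{3}x - 2y^{3}z + 8y^{2}z^{2} + \tfrac{4}{3}y^{2}z - \tfrac{8}{3}y^{2} - \tfrac{32}{3}yz^{2} + 14yz - \tfrac{17}{3}y + \tfrac{64}{3}z^{3} - \tfrac{136}{3}z^{2} → -\tfrac{2}{3}x - 2y^{3}z + 8y^{2}z^{2} - \tfrac{47}{3}y^{2}z - \tfrac{8}{3}y^{2} - \tfrac{32}{3}yz^{2} + \tfrac{76}{3}yz - \tfrac{17}{3}y + \tfrac{64}{3}z^{3} - \tfrac{272}{3}z^{2} + \tfrac{289}{3}z
  leading term x: subtract (\tfrac{2}{3})·f_1 from -\tfrac{2}{3}x - 2y^{3}z + 8y^{2}z^{2} - \tfrac{47}{3}y^{2}z - \tfrac{8}{3}y^{2} - \tfrac{32}{3}yz^{2} + \tfrac{76}{3}yz - \tfrac{17}{3}y + \tfrac{64}{3}z^{3} - \tfrac{272}{3}z^{2} + \tfrac{289}{3}z → -2y^{3}z + 8y^{2}z^{2} - \tfrac{47}{3}y^{2}z - \tfrac{2}{3}y^{2} - \tfrac{32}{3}yz^{2} + \tfrac{76}{3}yz - 7y + \tfrac{64}{3}z^{3} - \tfrac{272}{3}z^{2} + \tfrac{305}{3}z - \tfrac{34}{3}
  leading term y^{3}z: subtract (-\tfrac{2}{3}y)·g_3 from -2y^{3}z + 8y^{2}z^{2} - \tfrac{47}{3}y^{2}z - \tfrac{2}{3}y^{2} - \tfrac{32}{3}yz^{2} + \tfrac{76}{3}yz - 7y + \tfrac{64}{3}z^{3} - \tfrac{272}{3}z^{2} + \tfrac{305}{3}z - \tfrac{34}{3} → 8y^{2}z^{2} - 17y^{2}z - \tfrac{16}{3}yz^{2} + 14yz - \tfrac{17}{3}y + \tfrac{64}{3}z^{3} - \tfrac{272}{3}z^{2} + \tfrac{305}{3}z - \tfrac{34}{3}
  leading term y^{2}z^{2}: subtract (\tfrac{8}{3}z)·g_3 from 8y^{2}z^{2} - 17y^{2}z - \tfrac{16}{3}yz^{2} + 14yz - \tfrac{17}{3}y + \tfrac{64}{3}z^{3} - \tfrac{272}{3}z^{2} + \tfrac{305}{3}z - \tfrac{34}{3} → -17y^{2}z + \tfrac{34}{3}yz - \tfrac{17}{3}y - \tfrac{136}{3}z^{2} + \tfrac{289}{3}z - \tfrac{34}{3}
  leading term y^{2}z: subtract (-\tfrac{17}{3})·g_3 from -17y^{2}z + \tfrac{34}{3}yz - \tfrac{17}{3}y - \tfrac{136}{3}z^{2} + \tfrac{289}{3}z - \tfrac{34}{3} → 0
  remainder 0.

Every S-polynomial of the final basis reduces to 0, so we have a Gröbner basis.
Inter-reduce: drop elements whose leading term is divisible by another's, tail-reduce, and make monic.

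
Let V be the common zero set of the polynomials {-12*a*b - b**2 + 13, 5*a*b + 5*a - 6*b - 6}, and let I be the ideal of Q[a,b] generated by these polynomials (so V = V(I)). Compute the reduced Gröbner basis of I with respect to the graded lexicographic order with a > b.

G = {a**2 - 1/5*a - 6/5, a*b + a - 6/5*b - 6/5, b**2 - 12*a + 72/5*b + 7/5}

Buchberger's algorithm terminates because the ascending chain of leading-term ideals stabilizes.

f_1 = -12*a*b - b**2 + 13, LT = a*b.
f_2 = 5*a*b + 5*a - 6*b - 6, LT = a*b.

S(f_1,f_2): lcm = a*b. S = 1/12*b**2 - a + 6/5*b + 7/60.
  leading term b**2: no divisor's leading term divides it; move 1/12*b**2 to the remainder.
  leading term a: no divisor's leading term divides it; move -a to the remainder.
  leading term b: no divisor's leading term divides it; move 6/5*b to the remainder.
  leading term 1: no divisor's leading term divides it; move 7/60 to the remainder.
  remainder 1/12*b**2 - a + 6/5*b + 7/60 ≠ 0; add g_3 = 1/12*b**2 - a + 6/5*b + 7/60 to the basis.

S(f_1,g_3): lcm = a*b**2. S = 1/12*b**3 + 12*a**2 - 72/5*a*b - 7/5*a - 13/12*b.
  leading term b**3: subtract (b)·g_3 from 1/12*b**3 + 12*a**2 - 72/5*a*b - 7/5*a - 13/12*b → 12*a**2 - 67/5*a*b - 6/5*b**2 - 7/5*a - 6/5*b
  leading term a**2: no divisor's leading term divides it; move 12*a**2 to the remainder.
  leading term a*b: subtract (67/60)·f_1 from -67/5*a*b - 6/5*b**2 - 7/5*a - 6/5*b → -1/12*b**2 - 7/5*a - 6/5*b - 871/60
  leading term b**2: subtract (-1)·g_3 from -1/12*b**2 - 7/5*a - 6/5*b - 871/60 → -12/5*a - 72/5
  leading term a: no divisor's leading term divides it; move -12/5*a to the remainder.
  leading term 1: no divisor's leading term divides it; move -72/5 to the remainder.
  remainder 12*a**2 - 12/5*a - 72/5 ≠ 0; add g_4 = 12*a**2 - 12/5*a - 72/5 to the basis.

The other S-polynomials (S(f_2,g_3), S(f_1,g_4), S(f_2,g_4), S(g_3,g_4)) all reduce to 0 modulo the current basis, so we have a Gröbner basis.
Inter-reduce: drop elements whose leading term is divisible by another's, tail-reduce, and make monic.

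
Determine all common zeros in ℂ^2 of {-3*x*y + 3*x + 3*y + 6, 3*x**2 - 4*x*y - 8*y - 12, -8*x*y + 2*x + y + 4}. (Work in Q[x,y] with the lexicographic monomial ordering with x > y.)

{(-2, 0)}

Compute a lex Gröbner basis by Buchberger's algorithm.
f_1 = -3*x*y + 3*x + 3*y + 6, LT = x*y.
f_2 = 3*x**2 - 4*x*y - 8*y - 12, LT = x**2.
f_3 = -8*x*y + 2*x + y + 4, LT = x*y.

S(f_1,f_2): lcm = x**2*y. S = -x**2 + 4/3*x*y**2 - x*y - 2*x + 8/3*y**2 + 4*y.
  reduce S modulo (f_1, f_2, f_3):
  remainder -3*x + 4*y**2 + 3*y - 6 ≠ 0; add h_4 = -3*x + 4*y**2 + 3*y - 6 to the basis.

S(f_1,f_3): lcm = x*y. S = -3/4*x - 7/8*y - 3/2.
  reduce S modulo (f_1, f_2, f_3, h_4):
  remainder -y**2 - 13/8*y ≠ 0; add h_5 = -y**2 - 13/8*y to the basis.

S(f_2,f_3): lcm = x**2*y. S = 1/4*x**2 - 4/3*x*y**2 + 1/8*x*y + 1/2*x - 8/3*y**2 - 4*y.
  reduce S modulo (f_1, f_2, f_3, h_4, h_5):
  remainder 1/16*y ≠ 0; add h_6 = 1/16*y to the basis.

The other S-polynomials (S(f_1,h_4), S(f_2,h_4), S(f_3,h_4), S(f_1,h_5), S(f_2,h_5), S(f_3,h_5), S(h_4,h_5), S(f_1,h_6), S(f_2,h_6), S(f_3,h_6), S(h_4,h_6), S(h_5,h_6)) all reduce to 0 modulo the current basis, so we have a Gröbner basis.
Inter-reduce: drop elements whose leading term is divisible by another's, tail-reduce, and make monic.
Reduced Gröbner basis: {x + 2, y}.

A lex Gröbner basis eliminates variables successively. Here y depends only on y, with roots {0}; lifting each root through the earlier basis elements recovers the full solutions.
  y = 0: the earlier basis element becomes x + 2 = 0, giving x = -2 — point (-2, 0).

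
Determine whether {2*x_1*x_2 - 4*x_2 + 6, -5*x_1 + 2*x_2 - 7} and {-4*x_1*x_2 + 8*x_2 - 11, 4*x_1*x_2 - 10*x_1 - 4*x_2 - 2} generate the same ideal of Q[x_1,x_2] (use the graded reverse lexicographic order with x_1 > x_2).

For a fixed monomial order, each ideal has a unique reduced Gröbner basis; comparing bases decides equality.
Buchberger on the first generating set:
f_1 = 2*x_1*x_2 - 4*x_2 + 6, LT = x_1*x_2.
f_2 = -5*x_1 + 2*x_2 - 7, LT = x_1.

S(f_1,f_2): lcm = x_1*x_2. S = 2/5*x_2**2 - 17/5*x_2 + 3.
  leading term x_2**2: no divisor's leading term divides it; move 2/5*x_2**2 to the remainder.
  leading term x_2: no divisor's leading term divides it; move -17/5*x_2 to the remainder.
  leading term 1: no divisor's leading term divides it; move 3 to the remainder.
  remainder 2/5*x_2**2 - 17/5*x_2 + 3 ≠ 0; add g_3 = 2/5*x_2**2 - 17/5*x_2 + 3 to the basis.

S(f_1,g_3): lcm = x_1*x_2**2. S = 17/2*x_1*x_2 - 2*x_2**2 - 15/2*x_1 + 3*x_2.
  leading term x_1*x_2: subtract (17/4)·f_1 from 17/2*x_1*x_2 - 2*x_2**2 - 15/2*x_1 + 3*x_2 → -2*x_2**2 - 15/2*x_1 + 20*x_2 - 51/2
  leading term x_2**2: subtract (-5)·g_3 from -2*x_2**2 - 15/2*x_1 + 20*x_2 - 51/2 → -15/2*x_1 + 3*x_2 - 21/2
  leading term x_1: subtract (3/2)·f_2 from -15/2*x_1 + 3*x_2 - 21/2 → 0
  remainder 0.

S(f_2,g_3): leading monomials are coprime, so the S-polynomial reduces to 0 (Buchberger's first criterion).
Every S-polynomial of the final basis reduces to 0, so we have a Gröbner basis.
Inter-reduce: drop elements whose leading term is divisible by another's, tail-reduce, and make monic.
Reduced Gröbner basis: {x_2**2 - 17/2*x_2 + 15/2, x_1 - 2/5*x_2 + 7/5}.

Buchberger on the second generating set:
h_1 = -4*x_1*x_2 + 8*x_2 - 11, LT = x_1*x_2.
h_2 = 4*x_1*x_2 - 10*x_1 - 4*x_2 - 2, LT = x_1*x_2.

S(h_1,h_2): lcm = x_1*x_2. S = 5/2*x_1 - x_2 + 13/4.
  leading term x_1: no divisor's leading term divides it; move 5/2*x_1 to the remainder.
  leading term x_2: no divisor's leading term divides it; move -x_2 to the remainder.
  leading term 1: no divisor's leading term divides it; move 13/4 to the remainder.
  remainder 5/2*x_1 - x_2 + 13/4 ≠ 0; add k_3 = 5/2*x_1 - x_2 + 13/4 to the basis.

S(h_1,k_3): lcm = x_1*x_2. S = 2/5*x_2**2 - 33/10*x_2 + 11/4.
  leading term x_2**2: no divisor's leading term divides it; move 2/5*x_2**2 to the remainder.
  leading term x_2: no divisor's leading term divides it; move -33/10*x_2 to the remainder.
  leading term 1: no divisor's leading term divides it; move 11/4 to the remainder.
  remainder 2/5*x_2**2 - 33/10*x_2 + 11/4 ≠ 0; add k_4 = 2/5*x_2**2 - 33/10*x_2 + 11/4 to the basis.

S(h_2,k_3): lcm = x_1*x_2. S = 2/5*x_2**2 - 5/2*x_1 - 23/10*x_2 - 1/2.
  leading term x_2**2: subtract (1)·k_4 from 2/5*x_2**2 - 5/2*x_1 - 23/10*x_2 - 1/2 → -5/2*x_1 + x_2 - 13/4
  leading term x_1: subtract (-1)·k_3 from -5/2*x_1 + x_2 - 13/4 → 0
  remainder 0.

S(h_1,k_4): lcm = x_1*x_2**2. S = 33/4*x_1*x_2 - 2*x_2**2 - 55/8*x_1 + 11/4*x_2.
  leading term x_1*x_2: subtract (-33/16)·h_1 from 33/4*x_1*x_2 - 2*x_2**2 - 55/8*x_1 + 11/4*x_2 → -2*x_2**2 - 55/8*x_1 + 77/4*x_2 - 363/16
  leading term x_2**2: subtract (-5)·k_4 from -2*x_2**2 - 55/8*x_1 + 77/4*x_2 - 363/16 → -55/8*x_1 + 11/4*x_2 - 143/16
  leading term x_1: subtract (-11/4)·k_3 from -55/8*x_1 + 11/4*x_2 - 143/16 → 0
  remainder 0.

S(h_2,k_4): lcm = x_1*x_2**2. S = 23/4*x_1*x_2 - x_2**2 - 55/8*x_1 - 1/2*x_2.
  leading term x_1*x_2: subtract (-23/16)·h_1 from 23/4*x_1*x_2 - x_2**2 - 55/8*x_1 - 1/2*x_2 → -x_2**2 - 55/8*x_1 + 11*x_2 - 253/16
  leading term x_2**2: subtract (-5/2)·k_4 from -x_2**2 - 55/8*x_1 + 11*x_2 - 253/16 → -55/8*x_1 + 11/4*x_2 - 143/16
  leading term x_1: subtract (-11/4)·k_3 from -55/8*x_1 + 11/4*x_2 - 143/16 → 0
  remainder 0.

S(k_3,k_4): leading monomials are coprime, so the S-polynomial reduces to 0 (Buchberger's first criterion).
Every S-polynomial of the final basis reduces to 0, so we have a Gröbner basis.
Inter-reduce: drop elements whose leading term is divisible by another's, tail-reduce, and make monic.
Reduced Gröbner basis: {x_2**2 - 33/4*x_2 + 55/8, x_1 - 2/5*x_2 + 13/10}.

These differ, so the ideals are not equal.
The choice of monomial ordering does not affect the verdict — as long as both bases are computed under the same ordering, their equality decides ideal equality.

No, the ideals differ.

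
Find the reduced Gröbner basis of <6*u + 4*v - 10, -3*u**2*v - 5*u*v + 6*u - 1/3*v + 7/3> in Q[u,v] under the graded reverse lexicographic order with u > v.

G = {v**3 - 15/2*v**2 + 63/4*v - 37/4, u + 2/3*v - 5/3}

This is the nonlinear analogue of row-reducing a linear system.

f_1 = 6*u + 4*v - 10, LT = u.
f_2 = -3*u**2*v - 5*u*v + 6*u - 1/3*v + 7/3, LT = u**2*v.

S(f_1,f_2): lcm = u**2*v. S = 2/3*u*v**2 - 10/3*u*v + 2*u - 1/9*v + 7/9.
  leading term u*v**2: subtract (1/9*v**2)·f_1 from 2/3*u*v**2 - 10/3*u*v + 2*u - 1/9*v + 7/9 → -4/9*v**3 - 10/3*u*v + 10/9*v**2 + 2*u - 1/9*v + 7/9
  leading term v**3: no divisor's leading term divides it; move -4/9*v**3 to the remainder.
  leading term u*v: subtract (-5/9*v)·f_1 from -10/3*u*v + 10/9*v**2 + 2*u - 1/9*v + 7/9 → 10/3*v**2 + 2*u - 17/3*v + 7/9
  leading term v**2: no divisor's leading term divides it; move 10/3*v**2 to the remainder.
  leading term u: subtract (1/3)·f_1 from 2*u - 17/3*v + 7/9 → -7*v + 37/9
  leading term v: no divisor's leading term divides it; move -7*v to the remainder.
  leading term 1: no divisor's leading term divides it; move 37/9 to the remainder.
  remainder -4/9*v**3 + 10/3*v**2 - 7*v + 37/9 ≠ 0; add g_3 = -4/9*v**3 + 10/3*v**2 - 7*v + 37/9 to the basis.

The other S-polynomials (S(f_1,g_3), S(f_2,g_3)) all reduce to 0 modulo the current basis, so we have a Gröbner basis.
Inter-reduce: drop elements whose leading term is divisible by another's, tail-reduce, and make monic.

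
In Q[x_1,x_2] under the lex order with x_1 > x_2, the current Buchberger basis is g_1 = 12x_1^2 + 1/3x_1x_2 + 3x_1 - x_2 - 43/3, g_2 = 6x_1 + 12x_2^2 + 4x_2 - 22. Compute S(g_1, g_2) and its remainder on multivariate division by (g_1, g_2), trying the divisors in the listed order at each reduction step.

S(g_1, g_2) = -2x_1x_2^2 - 23/36x_1x_2 + 47/12x_1 - 1/12x_2 - 43/36; remainder on division = 4x_2^4 + 47/18x_2^3 - 398/27x_2^2 - 136/27x_2 + 79/6.

lcm(LM(g_1), LM(g_2)) = x_1^2.
S = (lcm/LT(g_1))·g_1 − (lcm/LT(g_2))·g_2 = -2x_1x_2^2 - 23/36x_1x_2 + 47/12x_1 - 1/12x_2 - 43/36.
Reduce S modulo (g_1, g_2) in that order:
  leading term x_1x_2^2: subtract (-1/3x_2^2)·g_2 from -2x_1x_2^2 - 23/36x_1x_2 + 47/12x_1 - 1/12x_2 - 43/36 → -23/36x_1x_2 + 47/12x_1 + 4x_2^4 + 4/3x_2^3 - 22/3x_2^2 - 1/12x_2 - 43/36
  leading term x_1x_2: subtract (-23/216x_2)·g_2 from -23/36x_1x_2 + 47/12x_1 + 4x_2^4 + 4/3x_2^3 - 22/3x_2^2 - 1/12x_2 - 43/36 → 47/12x_1 + 4x_2^4 + 47/18x_2^3 - 373/54x_2^2 - 131/54x_2 - 43/36
  leading term x_1: subtract (47/72)·g_2 from 47/12x_1 + 4x_2^4 + 47/18x_2^3 - 373/54x_2^2 - 131/54x_2 - 43/36 → 4x_2^4 + 47/18x_2^3 - 398/27x_2^2 - 136/27x_2 + 79/6
  leading term x_2^4: no divisor's leading term divides it; move 4x_2^4 to the remainder.
  leading term x_2^3: no divisor's leading term divides it; move 47/18x_2^3 to the remainder.
  leading term x_2^2: no divisor's leading term divides it; move -398/27x_2^2 to the remainder.
  leading term x_2: no divisor's leading term divides it; move -136/27x_2 to the remainder.
  leading term 1: no divisor's leading term divides it; move 79/6 to the remainder.
The remainder 4x_2^4 + 47/18x_2^3 - 398/27x_2^2 - 136/27x_2 + 79/6 is nonzero, so it would be added as the next basis element.
An S-polynomial is built so that the two leading terms cancel; whether anything survives reduction is exactly the Gröbner-basis criterion.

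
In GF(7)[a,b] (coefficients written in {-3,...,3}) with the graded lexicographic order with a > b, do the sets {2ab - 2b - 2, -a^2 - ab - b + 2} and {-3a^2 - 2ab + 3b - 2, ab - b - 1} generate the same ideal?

Yes, the ideals are equal.

For a fixed monomial order, each ideal has a unique reduced Gröbner basis; comparing bases decides equality.
Buchberger on the first generating set:
f_1 = 2ab - 2b - 2, LT = ab.
f_2 = -a^2 - ab - b + 2, LT = a^2.

S(f_1,f_2): lcm = a^2b. S = -ab^2 - ab - b^2 - a + 2b.
  leading term ab^2: subtract (3b)·f_1 from -ab^2 - ab - b^2 - a + 2b → -ab - 2b^2 - a + b
  leading term ab: subtract (3)·f_1 from -ab - 2b^2 - a + b → -2b^2 - a - 1
  leading term b^2: no divisor's leading term divides it; move -2b^2 to the remainder.
  leading term a: no divisor's leading term divides it; move -a to the remainder.
  leading term 1: no divisor's leading term divides it; move -1 to the remainder.
  remainder -2b^2 - a - 1 ≠ 0; add g_3 = -2b^2 - a - 1 to the basis.

The other S-polynomials (S(f_1,g_3), S(f_2,g_3)) all reduce to 0 modulo the current basis, so we have a Gröbner basis.
Inter-reduce: drop elements whose leading term is divisible by another's, tail-reduce, and make monic.
Reduced Gröbner basis: {a^2 + 2b - 1, ab - b - 1, b^2 - 3a - 3}.

Buchberger on the second generating set:
h_1 = -3a^2 - 2ab + 3b - 2, LT = a^2.
h_2 = ab - b - 1, LT = ab.

S(h_1,h_2): lcm = a^2b. S = 3ab^2 + ab - b^2 + a + 3b.
  leading term ab^2: subtract (3b)·h_2 from 3ab^2 + ab - b^2 + a + 3b → ab + 2b^2 + a - b
  leading term ab: subtract (1)·h_2 from ab + 2b^2 + a - b → 2b^2 + a + 1
  leading term b^2: no divisor's leading term divides it; move 2b^2 to the remainder.
  leading term a: no divisor's leading term divides it; move a to the remainder.
  leading term 1: no divisor's leading term divides it; move 1 to the remainder.
  remainder 2b^2 + a + 1 ≠ 0; add k_3 = 2b^2 + a + 1 to the basis.

The other S-polynomials (S(h_1,k_3), S(h_2,k_3)) all reduce to 0 modulo the current basis, so we have a Gröbner basis.
Inter-reduce: drop elements whose leading term is divisible by another's, tail-reduce, and make monic.
Reduced Gröbner basis: {a^2 + 2b - 1, ab - b - 1, b^2 - 3a - 3}.

The two bases agree; hence the ideals are identical.
The same test decides containment: I ⊆ J iff every generator of I reduces to 0 modulo a Gröbner basis of J.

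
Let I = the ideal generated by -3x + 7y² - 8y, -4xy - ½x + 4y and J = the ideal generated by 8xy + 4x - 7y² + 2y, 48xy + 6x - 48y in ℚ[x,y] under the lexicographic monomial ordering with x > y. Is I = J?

Since reduced Gröbner bases are canonical representatives of ideals under a given ordering, it suffices to compute and compare them.
Buchberger on the first generating set:
f_1 = -3x + 7y² - 8y, LT = x.
f_2 = -4xy - ½x + 4y, LT = xy.

S(f_1,f_2): lcm = xy. S = -⅛x - 7/3y³ + 8/3y² + y.
  leading term x: subtract (1/24)·f_1 from -⅛x - 7/3y³ + 8/3y² + y → -7/3y³ + 19/8y² + 4/3y
  leading term y³: no divisor's leading term divides it; move -7/3y³ to the remainder.
  leading term y²: no divisor's leading term divides it; move 19/8y² to the remainder.
  leading term y: no divisor's leading term divides it; move 4/3y to the remainder.
  remainder -7/3y³ + 19/8y² + 4/3y ≠ 0; add g_3 = -7/3y³ + 19/8y² + 4/3y to the basis.

The other S-polynomials (S(f_1,g_3), S(f_2,g_3)) all reduce to 0 modulo the current basis, so we have a Gröbner basis.
Inter-reduce: drop elements whose leading term is divisible by another's, tail-reduce, and make monic.
Reduced Gröbner basis: {x - 7/3y² + 8/3y, y³ - 57/56y² - 4/7y}.

Buchberger on the second generating set:
h_1 = 8xy + 4x - 7y² + 2y, LT = xy.
h_2 = 48xy + 6x - 48y, LT = xy.

S(h_1,h_2): lcm = xy. S = ⅜x - ⅞y² + 5/4y.
  leading term x: no divisor's leading term divides it; move ⅜x to the remainder.
  leading term y²: no divisor's leading term divides it; move -⅞y² to the remainder.
  leading term y: no divisor's leading term divides it; move 5/4y to the remainder.
  remainder ⅜x - ⅞y² + 5/4y ≠ 0; add k_3 = ⅜x - ⅞y² + 5/4y to the basis.

S(h_1,k_3): lcm = xy. S = ½x + 7/3y³ - 101/24y² + ¼y.
  leading term x: subtract (4/3)·k_3 from ½x + 7/3y³ - 101/24y² + ¼y → 7/3y³ - 73/24y² - 17/12y
  leading term y³: no divisor's leading term divides it; move 7/3y³ to the remainder.
  leading term y²: no divisor's leading term divides it; move -73/24y² to the remainder.
  leading term y: no divisor's leading term divides it; move -17/12y to the remainder.
  remainder 7/3y³ - 73/24y² - 17/12y ≠ 0; add k_4 = 7/3y³ - 73/24y² - 17/12y to the basis.

The other S-polynomials (S(h_2,k_3), S(h_1,k_4), S(h_2,k_4), S(k_3,k_4)) all reduce to 0 modulo the current basis, so we have a Gröbner basis.
Inter-reduce: drop elements whose leading term is divisible by another's, tail-reduce, and make monic.
Reduced Gröbner basis: {x - 7/3y² + 10/3y, y³ - 73/56y² - 17/28y}.

These differ, so the ideals are not equal.

No, the ideals differ.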